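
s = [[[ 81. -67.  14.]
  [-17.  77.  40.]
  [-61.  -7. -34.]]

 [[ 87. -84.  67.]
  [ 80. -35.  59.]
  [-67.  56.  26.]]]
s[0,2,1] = -7.0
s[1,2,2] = 26.0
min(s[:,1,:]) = -35.0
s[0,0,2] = 14.0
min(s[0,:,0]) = -61.0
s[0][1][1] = 77.0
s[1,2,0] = -67.0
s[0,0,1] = -67.0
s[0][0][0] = 81.0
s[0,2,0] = -61.0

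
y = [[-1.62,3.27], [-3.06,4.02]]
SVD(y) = [[-0.58,-0.81], [-0.81,0.58]] @ diag([6.20680639647638, 0.5628981761028413]) @ [[0.55,-0.83], [-0.83,-0.55]]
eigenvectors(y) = [[0.72+0.00j, 0.72-0.00j],[(0.62+0.31j), 0.62-0.31j]]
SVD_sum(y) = [[-2.0, 3.02],[-2.79, 4.20]] + [[0.38, 0.25],[-0.27, -0.18]]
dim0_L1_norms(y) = [4.68, 7.29]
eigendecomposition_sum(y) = [[-0.81+1.90j, 1.63-1.37j], [-1.53+1.28j, 2.01-0.46j]] + [[(-0.81-1.9j), 1.63+1.37j],[-1.53-1.28j, (2.01+0.46j)]]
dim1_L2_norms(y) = [3.65, 5.05]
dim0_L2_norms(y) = [3.46, 5.18]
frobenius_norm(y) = 6.23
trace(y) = 2.40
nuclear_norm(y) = 6.77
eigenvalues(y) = [(1.2+1.43j), (1.2-1.43j)]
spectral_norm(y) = 6.21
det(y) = 3.49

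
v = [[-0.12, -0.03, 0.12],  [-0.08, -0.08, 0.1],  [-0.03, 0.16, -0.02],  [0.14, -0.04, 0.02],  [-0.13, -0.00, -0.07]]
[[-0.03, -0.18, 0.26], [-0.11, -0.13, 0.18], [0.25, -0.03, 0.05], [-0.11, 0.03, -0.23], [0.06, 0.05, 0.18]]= v @ [[-0.33, 0.29, -1.68], [1.45, -0.30, 0.03], [-0.24, -1.3, 0.5]]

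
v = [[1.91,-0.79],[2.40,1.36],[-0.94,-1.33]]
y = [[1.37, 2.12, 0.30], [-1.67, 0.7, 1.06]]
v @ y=[[3.94, 3.5, -0.26], [1.02, 6.04, 2.16], [0.93, -2.92, -1.69]]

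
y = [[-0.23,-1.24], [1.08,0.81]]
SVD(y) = [[-0.67, 0.74], [0.74, 0.67]] @ diag([1.7218184889477584, 0.6695827739104854]) @ [[0.55, 0.83],[0.83, -0.55]]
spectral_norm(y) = 1.72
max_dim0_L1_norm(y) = 2.05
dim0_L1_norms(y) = [1.31, 2.05]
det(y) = 1.15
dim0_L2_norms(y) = [1.1, 1.48]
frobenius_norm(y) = 1.85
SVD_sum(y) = [[-0.64,-0.97], [0.70,1.06]] + [[0.41, -0.27], [0.38, -0.25]]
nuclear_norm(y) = 2.39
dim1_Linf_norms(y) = [1.24, 1.08]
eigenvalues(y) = [(0.29+1.03j), (0.29-1.03j)]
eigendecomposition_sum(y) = [[-0.12+0.59j, -0.62+0.17j], [(0.54-0.15j), (0.41+0.44j)]] + [[-0.12-0.59j, (-0.62-0.17j)], [(0.54+0.15j), 0.41-0.44j]]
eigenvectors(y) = [[(0.73+0j), 0.73-0.00j],[-0.31-0.61j, (-0.31+0.61j)]]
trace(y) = 0.58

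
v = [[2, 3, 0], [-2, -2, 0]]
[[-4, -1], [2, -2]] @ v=[[-6, -10, 0], [8, 10, 0]]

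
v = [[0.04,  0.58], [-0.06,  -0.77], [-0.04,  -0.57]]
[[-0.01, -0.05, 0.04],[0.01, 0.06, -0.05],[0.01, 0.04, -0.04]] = v @ [[-0.02, -0.12, -0.03],[-0.01, -0.07, 0.07]]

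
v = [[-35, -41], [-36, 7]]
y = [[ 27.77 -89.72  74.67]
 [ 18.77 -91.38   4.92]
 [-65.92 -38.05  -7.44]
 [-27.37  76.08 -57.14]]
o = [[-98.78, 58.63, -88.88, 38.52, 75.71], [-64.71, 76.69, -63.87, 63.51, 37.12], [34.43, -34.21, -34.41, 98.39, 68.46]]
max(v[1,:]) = 7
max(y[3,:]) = 76.08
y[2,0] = -65.92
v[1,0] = -36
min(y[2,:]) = -65.92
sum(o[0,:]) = -14.799999999999997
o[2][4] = 68.46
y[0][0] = 27.77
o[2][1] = -34.21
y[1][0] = 18.77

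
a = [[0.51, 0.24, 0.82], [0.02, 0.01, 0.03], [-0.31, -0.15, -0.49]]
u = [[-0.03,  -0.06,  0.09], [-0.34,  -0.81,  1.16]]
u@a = [[-0.04, -0.02, -0.07],[-0.55, -0.26, -0.87]]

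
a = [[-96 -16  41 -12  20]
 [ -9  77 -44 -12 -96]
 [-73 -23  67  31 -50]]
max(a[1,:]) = 77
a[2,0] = -73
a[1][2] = -44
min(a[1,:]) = -96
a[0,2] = 41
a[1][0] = -9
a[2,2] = 67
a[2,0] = -73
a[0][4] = 20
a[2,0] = -73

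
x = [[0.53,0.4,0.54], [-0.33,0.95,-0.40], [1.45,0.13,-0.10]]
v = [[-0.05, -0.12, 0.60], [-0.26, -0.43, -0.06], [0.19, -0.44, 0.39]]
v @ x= [[0.88, -0.06, -0.04], [-0.08, -0.52, 0.04], [0.81, -0.29, 0.24]]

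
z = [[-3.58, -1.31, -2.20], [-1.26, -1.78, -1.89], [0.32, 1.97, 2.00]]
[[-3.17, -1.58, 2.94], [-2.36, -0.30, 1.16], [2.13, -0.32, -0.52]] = z @ [[0.41,0.64,-0.68],[0.58,0.16,0.20],[0.43,-0.42,-0.35]]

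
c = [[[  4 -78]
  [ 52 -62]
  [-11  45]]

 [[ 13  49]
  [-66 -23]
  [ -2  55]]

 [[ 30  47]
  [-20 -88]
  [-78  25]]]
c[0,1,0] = 52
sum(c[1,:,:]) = 26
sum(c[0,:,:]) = -50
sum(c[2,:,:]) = -84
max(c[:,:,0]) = 52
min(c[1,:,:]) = -66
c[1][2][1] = 55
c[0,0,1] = -78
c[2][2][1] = 25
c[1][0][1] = 49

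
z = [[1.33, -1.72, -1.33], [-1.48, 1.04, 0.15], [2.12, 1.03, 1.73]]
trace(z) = 4.10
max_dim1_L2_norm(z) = 2.92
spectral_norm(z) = 3.03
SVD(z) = [[-0.81, -0.23, -0.54], [0.42, 0.43, -0.8], [0.41, -0.88, -0.25]] @ diag([3.029319925254636, 3.0173461858252617, 0.24029728533837177]) @ [[-0.27, 0.74, 0.61],[-0.92, -0.02, -0.38],[-0.27, -0.67, 0.69]]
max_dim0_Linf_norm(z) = 2.12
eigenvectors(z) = [[0.08+0.00j, -0.25-0.29j, (-0.25+0.29j)], [(0.63+0j), (0.53+0.16j), (0.53-0.16j)], [(-0.77+0j), (-0.74+0j), (-0.74-0j)]]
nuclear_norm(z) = 6.29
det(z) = 2.20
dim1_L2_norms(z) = [2.55, 1.82, 2.92]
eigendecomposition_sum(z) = [[0.11+0.00j, 0.21+0.00j, (0.11+0j)], [(0.83+0j), (1.55+0j), (0.82+0j)], [-1.02+0.00j, (-1.9+0j), -1.00+0.00j]] + [[0.61+0.55j, (-0.96+1.85j), -0.72+1.57j],[(-1.16-0.2j), -0.25-2.96j, (-0.33-2.44j)],[1.57-0.19j, (1.46+3.74j), 1.37+3.03j]] + [[0.61-0.55j, -0.96-1.85j, -0.72-1.57j], [(-1.16+0.2j), -0.25+2.96j, -0.33+2.44j], [(1.57+0.19j), (1.46-3.74j), (1.37-3.03j)]]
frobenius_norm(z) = 4.28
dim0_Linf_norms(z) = [2.12, 1.72, 1.73]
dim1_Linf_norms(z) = [1.72, 1.48, 2.12]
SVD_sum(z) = [[0.66, -1.82, -1.50], [-0.34, 0.94, 0.77], [-0.34, 0.93, 0.76]] + [[0.63, 0.02, 0.26], [-1.19, -0.03, -0.49], [2.44, 0.06, 1.01]] + [[0.04, 0.09, -0.09], [0.05, 0.13, -0.13], [0.02, 0.04, -0.04]]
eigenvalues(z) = [(0.66+0j), (1.72+0.61j), (1.72-0.61j)]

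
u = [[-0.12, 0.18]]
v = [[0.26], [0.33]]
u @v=[[0.03]]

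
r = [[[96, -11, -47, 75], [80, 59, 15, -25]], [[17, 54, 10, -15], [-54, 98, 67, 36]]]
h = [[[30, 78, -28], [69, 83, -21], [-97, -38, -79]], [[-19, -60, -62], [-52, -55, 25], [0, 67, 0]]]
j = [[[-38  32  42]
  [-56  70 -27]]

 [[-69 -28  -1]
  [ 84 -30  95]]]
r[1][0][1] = 54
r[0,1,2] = 15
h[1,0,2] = -62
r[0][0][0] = 96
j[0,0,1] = 32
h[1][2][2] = 0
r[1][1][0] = -54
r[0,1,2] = 15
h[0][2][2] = -79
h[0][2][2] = -79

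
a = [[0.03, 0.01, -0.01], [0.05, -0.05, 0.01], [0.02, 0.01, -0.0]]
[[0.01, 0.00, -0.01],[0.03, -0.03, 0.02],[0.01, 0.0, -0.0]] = a @ [[0.42,-0.15,-0.03], [-0.15,0.44,-0.36], [-0.03,-0.36,0.36]]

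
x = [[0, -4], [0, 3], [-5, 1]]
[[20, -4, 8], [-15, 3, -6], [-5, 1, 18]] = x @ [[0, 0, -4], [-5, 1, -2]]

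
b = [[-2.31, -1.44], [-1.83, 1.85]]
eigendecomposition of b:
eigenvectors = [[-0.93, 0.29], [-0.36, -0.96]]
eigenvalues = [-2.87, 2.41]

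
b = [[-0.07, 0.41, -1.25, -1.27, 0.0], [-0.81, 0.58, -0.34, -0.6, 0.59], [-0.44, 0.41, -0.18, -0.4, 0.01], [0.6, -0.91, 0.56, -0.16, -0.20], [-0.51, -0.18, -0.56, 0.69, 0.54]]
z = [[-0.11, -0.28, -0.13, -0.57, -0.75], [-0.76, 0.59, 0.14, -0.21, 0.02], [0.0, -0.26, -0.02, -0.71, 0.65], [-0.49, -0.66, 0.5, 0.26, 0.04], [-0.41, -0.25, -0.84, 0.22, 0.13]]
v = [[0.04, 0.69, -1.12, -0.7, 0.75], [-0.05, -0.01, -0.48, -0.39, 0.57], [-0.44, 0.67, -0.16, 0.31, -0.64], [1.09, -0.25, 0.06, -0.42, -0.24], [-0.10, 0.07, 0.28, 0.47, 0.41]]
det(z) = -0.99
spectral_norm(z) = 1.01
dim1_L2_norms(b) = [1.83, 1.35, 0.74, 1.25, 1.17]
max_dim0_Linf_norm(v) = 1.12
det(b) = 0.31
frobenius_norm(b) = 2.94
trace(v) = -0.14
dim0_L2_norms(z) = [1.0, 1.0, 1.0, 0.99, 1.0]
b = v + z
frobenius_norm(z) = 2.23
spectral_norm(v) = 1.85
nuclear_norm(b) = 5.44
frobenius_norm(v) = 2.58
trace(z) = 0.85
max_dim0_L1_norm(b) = 3.12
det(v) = 0.04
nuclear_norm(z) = 4.99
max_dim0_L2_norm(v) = 1.26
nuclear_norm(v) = 4.77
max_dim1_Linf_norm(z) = 0.84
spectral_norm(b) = 2.31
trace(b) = 0.71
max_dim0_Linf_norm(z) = 0.84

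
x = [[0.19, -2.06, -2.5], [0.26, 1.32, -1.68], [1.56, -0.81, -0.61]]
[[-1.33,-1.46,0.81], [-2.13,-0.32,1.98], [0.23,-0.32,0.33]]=x @[[0.27, 0.07, 0.19], [-0.47, 0.24, 0.52], [0.94, 0.39, -0.74]]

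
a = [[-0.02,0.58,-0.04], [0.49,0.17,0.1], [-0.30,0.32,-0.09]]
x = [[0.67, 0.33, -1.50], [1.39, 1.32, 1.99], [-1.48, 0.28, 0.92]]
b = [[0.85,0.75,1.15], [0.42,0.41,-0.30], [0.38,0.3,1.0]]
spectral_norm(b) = 1.94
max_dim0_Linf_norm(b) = 1.15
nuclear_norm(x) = 5.77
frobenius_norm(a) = 0.90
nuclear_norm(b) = 2.66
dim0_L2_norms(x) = [2.14, 1.39, 2.66]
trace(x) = 2.91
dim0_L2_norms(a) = [0.57, 0.68, 0.14]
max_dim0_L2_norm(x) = 2.66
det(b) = -0.01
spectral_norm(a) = 0.69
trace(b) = 2.26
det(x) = -4.47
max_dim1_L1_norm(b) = 2.75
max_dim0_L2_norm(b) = 1.55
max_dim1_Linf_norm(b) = 1.15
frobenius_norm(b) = 2.07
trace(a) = 0.06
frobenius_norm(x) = 3.68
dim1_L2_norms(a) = [0.58, 0.53, 0.45]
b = a @ x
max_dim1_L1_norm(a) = 0.76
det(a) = 0.00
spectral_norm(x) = 2.88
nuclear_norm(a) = 1.28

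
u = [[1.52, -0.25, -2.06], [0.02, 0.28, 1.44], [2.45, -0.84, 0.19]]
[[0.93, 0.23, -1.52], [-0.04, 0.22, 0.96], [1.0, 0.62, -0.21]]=u@ [[0.53, 0.33, -0.10], [0.33, 0.25, 0.10], [-0.1, 0.1, 0.65]]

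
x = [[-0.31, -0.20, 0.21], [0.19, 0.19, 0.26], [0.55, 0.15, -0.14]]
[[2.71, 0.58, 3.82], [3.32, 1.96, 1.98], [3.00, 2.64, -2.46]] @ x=[[1.37,0.14,0.19], [0.43,0.01,0.93], [-1.78,-0.47,1.66]]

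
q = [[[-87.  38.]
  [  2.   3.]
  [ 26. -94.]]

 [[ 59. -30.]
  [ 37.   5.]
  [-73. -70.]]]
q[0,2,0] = 26.0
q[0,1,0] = 2.0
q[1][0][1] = -30.0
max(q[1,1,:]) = 37.0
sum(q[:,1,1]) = 8.0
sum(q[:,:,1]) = -148.0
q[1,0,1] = -30.0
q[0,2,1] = -94.0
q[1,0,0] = 59.0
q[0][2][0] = 26.0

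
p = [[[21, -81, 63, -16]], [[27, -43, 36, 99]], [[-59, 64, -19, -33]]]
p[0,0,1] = -81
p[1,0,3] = 99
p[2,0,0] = -59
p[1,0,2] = 36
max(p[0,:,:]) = 63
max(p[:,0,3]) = 99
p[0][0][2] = 63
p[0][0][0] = 21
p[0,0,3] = -16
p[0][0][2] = 63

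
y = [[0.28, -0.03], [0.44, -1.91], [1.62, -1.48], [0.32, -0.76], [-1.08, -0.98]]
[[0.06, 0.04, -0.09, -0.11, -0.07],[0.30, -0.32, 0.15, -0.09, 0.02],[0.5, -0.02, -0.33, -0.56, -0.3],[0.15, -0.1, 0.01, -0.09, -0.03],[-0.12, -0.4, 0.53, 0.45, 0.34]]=y@[[0.21, 0.18, -0.35, -0.38, -0.25], [-0.11, 0.21, -0.16, -0.04, -0.07]]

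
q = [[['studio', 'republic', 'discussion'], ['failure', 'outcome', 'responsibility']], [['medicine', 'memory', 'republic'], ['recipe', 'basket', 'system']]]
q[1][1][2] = 'system'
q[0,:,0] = ['studio', 'failure']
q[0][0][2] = 'discussion'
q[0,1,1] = 'outcome'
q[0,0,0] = 'studio'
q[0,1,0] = 'failure'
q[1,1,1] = 'basket'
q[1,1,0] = 'recipe'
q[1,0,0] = 'medicine'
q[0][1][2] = 'responsibility'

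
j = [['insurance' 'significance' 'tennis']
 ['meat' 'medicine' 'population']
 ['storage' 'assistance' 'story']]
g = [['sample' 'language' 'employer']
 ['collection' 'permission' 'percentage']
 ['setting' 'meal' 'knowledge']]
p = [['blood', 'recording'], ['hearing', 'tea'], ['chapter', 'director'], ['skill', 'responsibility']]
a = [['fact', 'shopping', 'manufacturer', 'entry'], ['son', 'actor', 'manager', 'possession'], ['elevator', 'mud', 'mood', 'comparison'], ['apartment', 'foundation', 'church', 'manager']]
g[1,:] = ['collection', 'permission', 'percentage']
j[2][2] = 'story'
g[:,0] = ['sample', 'collection', 'setting']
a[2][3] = 'comparison'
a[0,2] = 'manufacturer'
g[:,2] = ['employer', 'percentage', 'knowledge']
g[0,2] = 'employer'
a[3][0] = 'apartment'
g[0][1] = 'language'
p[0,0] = 'blood'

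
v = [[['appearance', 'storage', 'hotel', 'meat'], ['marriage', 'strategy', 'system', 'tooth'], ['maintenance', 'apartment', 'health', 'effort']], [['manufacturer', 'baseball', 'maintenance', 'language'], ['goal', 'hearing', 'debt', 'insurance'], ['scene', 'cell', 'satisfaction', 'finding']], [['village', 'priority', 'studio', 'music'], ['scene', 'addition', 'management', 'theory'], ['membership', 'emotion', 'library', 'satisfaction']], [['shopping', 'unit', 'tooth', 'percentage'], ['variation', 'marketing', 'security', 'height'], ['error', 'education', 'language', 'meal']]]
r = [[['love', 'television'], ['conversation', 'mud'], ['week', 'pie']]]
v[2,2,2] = 'library'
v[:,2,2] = ['health', 'satisfaction', 'library', 'language']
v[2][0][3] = 'music'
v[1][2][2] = 'satisfaction'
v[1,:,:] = [['manufacturer', 'baseball', 'maintenance', 'language'], ['goal', 'hearing', 'debt', 'insurance'], ['scene', 'cell', 'satisfaction', 'finding']]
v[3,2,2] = 'language'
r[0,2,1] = 'pie'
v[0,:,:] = [['appearance', 'storage', 'hotel', 'meat'], ['marriage', 'strategy', 'system', 'tooth'], ['maintenance', 'apartment', 'health', 'effort']]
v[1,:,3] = ['language', 'insurance', 'finding']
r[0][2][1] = 'pie'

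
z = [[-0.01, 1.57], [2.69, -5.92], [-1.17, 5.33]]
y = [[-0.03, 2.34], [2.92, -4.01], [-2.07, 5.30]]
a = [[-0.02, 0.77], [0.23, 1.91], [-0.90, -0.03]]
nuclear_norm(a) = 2.97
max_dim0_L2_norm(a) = 2.06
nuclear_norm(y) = 9.18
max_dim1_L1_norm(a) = 2.14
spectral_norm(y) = 7.78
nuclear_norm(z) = 9.59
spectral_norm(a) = 2.07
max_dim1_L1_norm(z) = 8.61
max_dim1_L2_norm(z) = 6.5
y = a + z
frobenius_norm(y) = 7.90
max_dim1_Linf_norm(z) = 5.92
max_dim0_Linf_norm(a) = 1.91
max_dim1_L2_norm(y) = 5.69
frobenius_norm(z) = 8.63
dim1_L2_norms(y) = [2.34, 4.96, 5.69]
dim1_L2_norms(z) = [1.57, 6.5, 5.46]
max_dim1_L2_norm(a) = 1.92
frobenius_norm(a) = 2.26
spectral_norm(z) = 8.57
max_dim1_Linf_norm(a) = 1.91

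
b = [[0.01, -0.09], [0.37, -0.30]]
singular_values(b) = [0.48, 0.06]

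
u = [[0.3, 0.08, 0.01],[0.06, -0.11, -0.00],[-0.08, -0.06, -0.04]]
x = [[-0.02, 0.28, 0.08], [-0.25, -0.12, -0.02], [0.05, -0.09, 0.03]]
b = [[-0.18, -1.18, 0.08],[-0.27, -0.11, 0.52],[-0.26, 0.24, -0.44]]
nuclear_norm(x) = 0.63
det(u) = 0.00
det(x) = 0.00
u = b @ x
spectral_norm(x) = 0.34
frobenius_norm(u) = 0.35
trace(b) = -0.73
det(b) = 0.31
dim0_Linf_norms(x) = [0.25, 0.28, 0.08]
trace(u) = 0.15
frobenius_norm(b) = 1.45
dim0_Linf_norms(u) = [0.3, 0.11, 0.04]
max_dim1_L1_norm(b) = 1.44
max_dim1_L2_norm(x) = 0.29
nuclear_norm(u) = 0.49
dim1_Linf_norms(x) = [0.28, 0.25, 0.09]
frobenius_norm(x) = 0.42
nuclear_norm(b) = 2.27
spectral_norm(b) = 1.24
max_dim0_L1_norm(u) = 0.44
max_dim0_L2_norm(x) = 0.32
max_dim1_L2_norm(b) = 1.2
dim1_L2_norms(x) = [0.29, 0.28, 0.11]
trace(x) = -0.11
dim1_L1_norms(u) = [0.39, 0.17, 0.18]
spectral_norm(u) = 0.33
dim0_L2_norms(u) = [0.32, 0.15, 0.04]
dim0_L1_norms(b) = [0.71, 1.53, 1.04]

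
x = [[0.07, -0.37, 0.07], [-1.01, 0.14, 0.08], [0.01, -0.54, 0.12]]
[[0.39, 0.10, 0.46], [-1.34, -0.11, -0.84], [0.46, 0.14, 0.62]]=x @ [[1.20, 0.19, 0.82], [-0.85, -0.03, -0.83], [-0.06, 1.05, 1.33]]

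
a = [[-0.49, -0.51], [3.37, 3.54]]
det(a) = -0.016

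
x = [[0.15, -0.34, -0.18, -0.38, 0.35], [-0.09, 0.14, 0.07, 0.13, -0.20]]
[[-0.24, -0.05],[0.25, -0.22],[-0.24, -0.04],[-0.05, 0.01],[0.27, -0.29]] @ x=[[-0.03, 0.07, 0.04, 0.08, -0.07],[0.06, -0.12, -0.06, -0.12, 0.13],[-0.03, 0.08, 0.04, 0.09, -0.08],[-0.01, 0.02, 0.01, 0.02, -0.02],[0.07, -0.13, -0.07, -0.14, 0.15]]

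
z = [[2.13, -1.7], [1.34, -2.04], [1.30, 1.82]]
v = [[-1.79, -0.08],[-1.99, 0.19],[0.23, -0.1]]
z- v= [[3.92, -1.62], [3.33, -2.23], [1.07, 1.92]]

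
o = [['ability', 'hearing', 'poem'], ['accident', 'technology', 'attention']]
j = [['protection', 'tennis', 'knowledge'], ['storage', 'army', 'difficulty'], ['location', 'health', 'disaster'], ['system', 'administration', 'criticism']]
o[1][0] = 'accident'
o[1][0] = 'accident'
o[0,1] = 'hearing'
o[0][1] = 'hearing'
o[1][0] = 'accident'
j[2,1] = 'health'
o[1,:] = ['accident', 'technology', 'attention']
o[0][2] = 'poem'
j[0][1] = 'tennis'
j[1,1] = 'army'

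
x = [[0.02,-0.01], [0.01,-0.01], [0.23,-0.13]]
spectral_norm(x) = 0.27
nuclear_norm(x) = 0.27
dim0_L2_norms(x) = [0.23, 0.13]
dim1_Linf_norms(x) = [0.02, 0.01, 0.23]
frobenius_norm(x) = 0.27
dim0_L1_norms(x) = [0.26, 0.15]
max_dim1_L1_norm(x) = 0.36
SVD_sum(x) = [[0.02, -0.01], [0.01, -0.01], [0.23, -0.13]] + [[0.0, 0.0],[-0.00, -0.0],[0.0, 0.0]]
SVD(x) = [[-0.08, 0.29], [-0.05, -0.96], [-1.00, 0.02]] @ diag([0.26548897097322277, 0.0039504799175854805]) @ [[-0.87, 0.49],  [0.49, 0.87]]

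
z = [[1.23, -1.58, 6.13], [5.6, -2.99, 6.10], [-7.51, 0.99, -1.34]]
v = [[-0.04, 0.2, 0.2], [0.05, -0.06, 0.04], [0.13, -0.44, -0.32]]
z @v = [[0.67, -2.36, -1.78], [0.42, -1.38, -0.95], [0.18, -0.97, -1.03]]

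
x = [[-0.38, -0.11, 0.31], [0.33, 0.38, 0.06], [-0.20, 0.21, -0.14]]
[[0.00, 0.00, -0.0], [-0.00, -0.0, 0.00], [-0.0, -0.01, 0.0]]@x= [[0.00, 0.0, 0.0], [0.0, 0.0, 0.00], [-0.00, -0.0, -0.00]]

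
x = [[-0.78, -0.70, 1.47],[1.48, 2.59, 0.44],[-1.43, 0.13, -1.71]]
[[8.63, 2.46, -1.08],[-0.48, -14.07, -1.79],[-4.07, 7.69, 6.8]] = x@[[-2.72, -3.61, -2.7], [0.57, -3.08, 1.13], [4.70, -1.71, -1.63]]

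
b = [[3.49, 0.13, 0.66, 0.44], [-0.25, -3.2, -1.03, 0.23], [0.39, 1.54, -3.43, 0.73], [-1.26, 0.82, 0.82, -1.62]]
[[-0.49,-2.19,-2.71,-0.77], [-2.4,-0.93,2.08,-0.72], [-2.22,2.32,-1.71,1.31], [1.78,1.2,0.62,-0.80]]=b @ [[-0.28, -0.48, -0.77, -0.33], [0.5, 0.49, -0.63, 0.34], [0.79, -0.60, 0.12, -0.08], [-0.23, -0.42, -0.04, 0.88]]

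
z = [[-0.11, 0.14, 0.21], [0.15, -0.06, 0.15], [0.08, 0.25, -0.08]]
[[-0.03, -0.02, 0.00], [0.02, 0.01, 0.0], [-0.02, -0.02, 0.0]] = z @ [[0.11, 0.07, -0.0], [-0.13, -0.09, 0.0], [-0.02, -0.01, 0.0]]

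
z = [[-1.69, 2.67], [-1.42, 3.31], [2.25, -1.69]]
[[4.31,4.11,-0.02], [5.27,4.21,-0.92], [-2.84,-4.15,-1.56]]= z @ [[-0.1, -1.31, -1.33], [1.55, 0.71, -0.85]]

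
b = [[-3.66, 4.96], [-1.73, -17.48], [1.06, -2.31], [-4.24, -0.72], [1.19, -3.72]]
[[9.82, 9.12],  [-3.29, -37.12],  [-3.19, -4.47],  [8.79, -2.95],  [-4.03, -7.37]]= b @ [[-2.14,  0.34], [0.40,  2.09]]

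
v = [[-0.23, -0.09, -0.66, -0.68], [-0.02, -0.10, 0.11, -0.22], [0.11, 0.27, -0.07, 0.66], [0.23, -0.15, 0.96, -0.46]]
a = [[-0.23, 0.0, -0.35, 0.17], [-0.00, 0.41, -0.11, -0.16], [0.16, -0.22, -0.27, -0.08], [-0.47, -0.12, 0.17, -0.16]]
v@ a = [[0.27, 0.19, 0.15, 0.14],  [0.13, -0.04, -0.05, 0.04],  [-0.35, 0.05, 0.06, -0.12],  [0.32, -0.22, -0.40, 0.06]]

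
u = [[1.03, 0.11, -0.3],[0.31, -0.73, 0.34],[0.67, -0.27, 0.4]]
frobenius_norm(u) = 1.61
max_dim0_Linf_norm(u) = 1.03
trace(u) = 0.70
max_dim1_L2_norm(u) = 1.08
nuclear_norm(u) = 2.48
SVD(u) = [[-0.69, 0.66, -0.31], [-0.43, -0.71, -0.56], [-0.59, -0.25, 0.77]] @ diag([1.3072333538891272, 0.8989092210904476, 0.2692641281685116]) @ [[-0.94, 0.30, -0.13], [0.32, 0.73, -0.6], [0.08, 0.61, 0.79]]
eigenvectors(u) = [[(0.45+0.25j), 0.45-0.25j, 0.02+0.00j],[(0.3+0.01j), 0.30-0.01j, -0.97+0.00j],[(0.81+0j), (0.81-0j), (-0.26+0j)]]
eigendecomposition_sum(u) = [[(0.52-0.5j), (0.05-0.14j), (-0.15+0.49j)],  [(0.14-0.39j), (-0.01-0.09j), 0.05+0.29j],  [(0.33-1.09j), -0.04-0.23j, (0.17+0.79j)]] + [[0.52+0.50j,0.05+0.14j,-0.15-0.49j], [0.14+0.39j,(-0.01+0.09j),0.05-0.29j], [(0.33+1.09j),-0.04+0.23j,0.17-0.79j]] + [[-0.00+0.00j, (0.01+0j), -0.00-0.00j], [0.03-0.00j, (-0.71-0j), (0.24+0j)], [0.01-0.00j, -0.19-0.00j, 0.06+0.00j]]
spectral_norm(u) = 1.31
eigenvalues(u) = [(0.67+0.2j), (0.67-0.2j), (-0.64+0j)]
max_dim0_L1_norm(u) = 2.01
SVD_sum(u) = [[0.85,-0.27,0.12], [0.53,-0.17,0.07], [0.72,-0.23,0.10]] + [[0.19, 0.43, -0.35], [-0.20, -0.47, 0.38], [-0.07, -0.16, 0.13]] + [[-0.01, -0.05, -0.07],  [-0.01, -0.09, -0.12],  [0.02, 0.13, 0.16]]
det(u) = -0.32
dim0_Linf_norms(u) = [1.03, 0.73, 0.4]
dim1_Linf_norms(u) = [1.03, 0.73, 0.67]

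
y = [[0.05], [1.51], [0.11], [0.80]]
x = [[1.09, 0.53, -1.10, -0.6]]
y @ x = [[0.05, 0.03, -0.06, -0.03], [1.65, 0.8, -1.66, -0.91], [0.12, 0.06, -0.12, -0.07], [0.87, 0.42, -0.88, -0.48]]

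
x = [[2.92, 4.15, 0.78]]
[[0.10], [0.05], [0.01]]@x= [[0.29,0.42,0.08], [0.15,0.21,0.04], [0.03,0.04,0.01]]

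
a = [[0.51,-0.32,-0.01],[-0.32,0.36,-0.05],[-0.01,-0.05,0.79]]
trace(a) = 1.66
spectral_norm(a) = 0.81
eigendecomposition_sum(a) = [[0.04, 0.05, 0.0], [0.05, 0.06, 0.01], [0.0, 0.01, 0.00]] + [[0.38, -0.27, -0.26],[-0.27, 0.20, 0.19],[-0.26, 0.19, 0.17]] + [[0.09, -0.10, 0.24],  [-0.1, 0.10, -0.24],  [0.24, -0.24, 0.62]]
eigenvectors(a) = [[-0.62,-0.71,0.34], [-0.78,0.52,-0.34], [-0.07,0.48,0.87]]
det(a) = 0.06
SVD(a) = [[0.34, -0.71, -0.62],[-0.34, 0.52, -0.78],[0.87, 0.48, -0.07]] @ diag([0.8057608688652049, 0.7509151612945671, 0.10332396984022807]) @ [[0.34, -0.34, 0.87], [-0.71, 0.52, 0.48], [-0.62, -0.78, -0.07]]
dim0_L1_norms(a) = [0.84, 0.73, 0.85]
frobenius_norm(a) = 1.11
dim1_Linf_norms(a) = [0.51, 0.36, 0.79]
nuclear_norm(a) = 1.66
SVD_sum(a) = [[0.09, -0.1, 0.24],  [-0.10, 0.1, -0.24],  [0.24, -0.24, 0.62]] + [[0.38, -0.27, -0.26], [-0.27, 0.20, 0.19], [-0.26, 0.19, 0.17]] + [[0.04, 0.05, 0.0], [0.05, 0.06, 0.01], [0.0, 0.01, 0.0]]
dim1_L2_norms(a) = [0.6, 0.48, 0.79]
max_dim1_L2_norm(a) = 0.79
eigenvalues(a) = [0.1, 0.75, 0.81]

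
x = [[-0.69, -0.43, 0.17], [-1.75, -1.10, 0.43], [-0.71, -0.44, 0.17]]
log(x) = [[-3.64+1.34j, (1.51+0.84j), 0.25-0.33j], [5.63+3.42j, -0.52+2.14j, (-2.99-0.84j)], [-2.36+1.38j, (3.59+0.86j), (-6.13-0.34j)]]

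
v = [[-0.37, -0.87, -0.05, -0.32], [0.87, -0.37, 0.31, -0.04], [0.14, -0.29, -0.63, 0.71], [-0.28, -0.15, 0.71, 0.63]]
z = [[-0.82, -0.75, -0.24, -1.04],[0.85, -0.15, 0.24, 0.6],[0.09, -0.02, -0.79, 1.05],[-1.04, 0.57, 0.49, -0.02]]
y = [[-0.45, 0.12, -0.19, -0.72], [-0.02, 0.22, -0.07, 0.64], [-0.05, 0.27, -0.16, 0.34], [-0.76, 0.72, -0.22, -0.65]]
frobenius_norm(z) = 2.63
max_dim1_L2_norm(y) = 1.25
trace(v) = -0.74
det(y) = -0.02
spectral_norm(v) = 1.01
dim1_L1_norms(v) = [1.61, 1.59, 1.77, 1.77]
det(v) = -1.00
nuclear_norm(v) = 4.00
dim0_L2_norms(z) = [1.58, 0.95, 0.99, 1.6]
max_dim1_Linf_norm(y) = 0.76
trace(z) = -1.78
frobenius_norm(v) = 2.00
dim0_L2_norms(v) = [1.0, 1.0, 1.0, 1.0]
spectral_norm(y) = 1.51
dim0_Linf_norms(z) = [1.04, 0.75, 0.79, 1.05]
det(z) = -0.91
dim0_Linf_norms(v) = [0.87, 0.87, 0.71, 0.71]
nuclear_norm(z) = 4.68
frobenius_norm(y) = 1.74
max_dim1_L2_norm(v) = 1.0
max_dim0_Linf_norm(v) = 0.87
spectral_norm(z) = 2.02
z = v + y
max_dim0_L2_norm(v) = 1.0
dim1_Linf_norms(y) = [0.72, 0.64, 0.34, 0.76]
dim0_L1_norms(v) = [1.66, 1.68, 1.7, 1.7]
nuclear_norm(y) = 2.58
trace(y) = -1.04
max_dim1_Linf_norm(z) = 1.05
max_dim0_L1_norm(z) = 2.8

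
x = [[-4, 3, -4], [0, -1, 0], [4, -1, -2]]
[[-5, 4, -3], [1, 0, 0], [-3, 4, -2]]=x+[[-1, 1, 1], [1, 1, 0], [-7, 5, 0]]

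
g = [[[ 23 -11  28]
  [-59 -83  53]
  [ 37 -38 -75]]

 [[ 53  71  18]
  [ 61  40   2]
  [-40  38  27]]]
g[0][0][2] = 28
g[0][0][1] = -11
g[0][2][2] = -75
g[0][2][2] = -75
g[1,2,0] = -40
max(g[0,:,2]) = 53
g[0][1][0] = -59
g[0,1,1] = -83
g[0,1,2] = 53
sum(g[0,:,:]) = -125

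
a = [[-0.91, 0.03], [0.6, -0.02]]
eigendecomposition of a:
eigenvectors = [[-0.83,-0.03], [0.55,-1.00]]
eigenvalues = [-0.93, -0.0]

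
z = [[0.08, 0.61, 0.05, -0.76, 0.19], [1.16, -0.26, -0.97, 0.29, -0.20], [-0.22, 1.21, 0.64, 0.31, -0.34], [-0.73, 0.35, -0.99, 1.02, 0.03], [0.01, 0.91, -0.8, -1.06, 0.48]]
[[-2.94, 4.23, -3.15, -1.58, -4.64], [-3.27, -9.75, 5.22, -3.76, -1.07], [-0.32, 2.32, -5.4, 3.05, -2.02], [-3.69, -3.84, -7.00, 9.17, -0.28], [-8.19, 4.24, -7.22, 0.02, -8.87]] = z @ [[0.35, -4.52, 4.24, -4.55, 0.48], [-2.9, 1.11, -5.32, 2.04, -3.52], [4.9, 2.74, 1.64, -1.42, 3.26], [2.33, -4.75, -0.32, 3.6, 4.35], [1.74, 0.89, -3.01, 1.85, 3.22]]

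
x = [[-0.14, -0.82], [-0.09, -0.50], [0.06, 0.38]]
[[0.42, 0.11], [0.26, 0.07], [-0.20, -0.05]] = x@[[0.33,0.42],[-0.57,-0.21]]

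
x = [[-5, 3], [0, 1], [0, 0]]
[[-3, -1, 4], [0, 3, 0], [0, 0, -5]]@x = [[15, -10], [0, 3], [0, 0]]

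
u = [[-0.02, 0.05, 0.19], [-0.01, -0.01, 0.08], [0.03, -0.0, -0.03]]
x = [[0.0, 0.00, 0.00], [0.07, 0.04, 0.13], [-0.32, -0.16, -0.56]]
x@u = [[0.0, 0.00, 0.0], [0.00, 0.00, 0.01], [-0.01, -0.01, -0.06]]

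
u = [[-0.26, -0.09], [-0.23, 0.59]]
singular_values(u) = [0.63, 0.27]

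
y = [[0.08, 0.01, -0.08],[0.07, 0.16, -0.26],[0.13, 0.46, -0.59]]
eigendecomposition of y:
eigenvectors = [[-0.16, -0.92, -0.32], [-0.44, -0.20, -0.67], [-0.88, -0.33, -0.67]]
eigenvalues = [-0.34, 0.05, -0.07]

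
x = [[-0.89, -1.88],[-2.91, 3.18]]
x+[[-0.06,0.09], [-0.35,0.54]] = [[-0.95,-1.79], [-3.26,3.72]]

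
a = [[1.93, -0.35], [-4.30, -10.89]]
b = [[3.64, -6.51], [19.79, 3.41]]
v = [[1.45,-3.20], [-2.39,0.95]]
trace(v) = 2.40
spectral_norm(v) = 4.07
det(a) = -22.52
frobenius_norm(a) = 11.87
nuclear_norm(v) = 5.61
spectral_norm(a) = 11.71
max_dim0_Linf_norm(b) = 19.79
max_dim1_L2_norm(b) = 20.08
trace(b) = 7.05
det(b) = 141.25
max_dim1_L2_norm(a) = 11.71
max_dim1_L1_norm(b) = 23.2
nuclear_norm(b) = 27.23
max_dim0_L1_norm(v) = 4.15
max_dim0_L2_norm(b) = 20.12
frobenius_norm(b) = 21.42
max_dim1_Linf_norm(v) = 3.2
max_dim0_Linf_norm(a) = 10.89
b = a @ v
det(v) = -6.27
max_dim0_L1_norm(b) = 23.43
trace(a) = -8.96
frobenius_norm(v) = 4.35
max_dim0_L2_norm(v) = 3.34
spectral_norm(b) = 20.26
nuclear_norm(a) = 13.64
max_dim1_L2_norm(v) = 3.51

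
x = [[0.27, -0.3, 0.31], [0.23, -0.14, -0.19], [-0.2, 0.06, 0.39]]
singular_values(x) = [0.54, 0.52, 0.0]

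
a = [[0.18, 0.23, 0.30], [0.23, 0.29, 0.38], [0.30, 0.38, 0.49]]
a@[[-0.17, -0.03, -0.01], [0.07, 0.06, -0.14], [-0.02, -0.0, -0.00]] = [[-0.02,0.01,-0.03], [-0.03,0.01,-0.04], [-0.03,0.01,-0.06]]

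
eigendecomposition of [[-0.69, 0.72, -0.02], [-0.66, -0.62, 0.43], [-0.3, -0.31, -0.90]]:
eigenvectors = [[0.06-0.62j,  (0.06+0.62j),  0.47+0.00j],[(0.7+0j),  (0.7-0j),  -0.18+0.00j],[0.11+0.33j,  0.11-0.33j,  (0.87+0j)]]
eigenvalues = [(-0.61+0.8j), (-0.61-0.8j), (-1+0j)]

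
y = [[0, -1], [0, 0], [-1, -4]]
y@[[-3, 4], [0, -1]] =[[0, 1], [0, 0], [3, 0]]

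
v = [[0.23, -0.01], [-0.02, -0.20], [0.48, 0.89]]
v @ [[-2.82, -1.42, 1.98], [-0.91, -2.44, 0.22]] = [[-0.64, -0.30, 0.45], [0.24, 0.52, -0.08], [-2.16, -2.85, 1.15]]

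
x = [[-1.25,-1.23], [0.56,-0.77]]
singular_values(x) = [1.76, 0.94]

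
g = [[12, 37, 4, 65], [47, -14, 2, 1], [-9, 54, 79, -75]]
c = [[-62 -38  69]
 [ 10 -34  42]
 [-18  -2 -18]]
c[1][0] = 10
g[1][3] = 1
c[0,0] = -62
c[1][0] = 10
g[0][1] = 37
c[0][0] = -62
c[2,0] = -18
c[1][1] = -34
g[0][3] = 65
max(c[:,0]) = 10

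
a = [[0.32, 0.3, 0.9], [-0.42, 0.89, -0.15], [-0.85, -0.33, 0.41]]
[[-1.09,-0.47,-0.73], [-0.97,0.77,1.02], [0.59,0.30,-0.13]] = a @ [[-0.44, -0.73, -0.55], [-1.4, 0.45, 0.74], [-0.59, -0.41, -0.86]]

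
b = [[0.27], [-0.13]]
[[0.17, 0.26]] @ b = [[0.01]]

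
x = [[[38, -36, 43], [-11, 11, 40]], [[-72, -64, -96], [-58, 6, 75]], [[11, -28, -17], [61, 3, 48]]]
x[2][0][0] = 11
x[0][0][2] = 43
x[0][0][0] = 38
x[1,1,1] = 6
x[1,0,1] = -64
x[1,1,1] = 6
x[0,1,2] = 40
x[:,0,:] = [[38, -36, 43], [-72, -64, -96], [11, -28, -17]]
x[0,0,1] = -36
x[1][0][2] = -96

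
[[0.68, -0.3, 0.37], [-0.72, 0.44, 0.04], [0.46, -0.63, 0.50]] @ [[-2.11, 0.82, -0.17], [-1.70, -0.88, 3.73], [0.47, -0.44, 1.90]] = [[-0.75, 0.66, -0.53], [0.79, -1.00, 1.84], [0.34, 0.71, -1.48]]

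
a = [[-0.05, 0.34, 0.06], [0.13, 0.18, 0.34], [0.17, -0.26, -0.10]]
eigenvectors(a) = [[(-0.73+0j), (0.46-0.35j), 0.46+0.35j],[-0.67+0.00j, (0.28+0.38j), 0.28-0.38j],[0.14+0.00j, -0.67+0.00j, -0.67-0.00j]]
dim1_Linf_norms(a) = [0.34, 0.34, 0.26]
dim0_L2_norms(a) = [0.22, 0.46, 0.36]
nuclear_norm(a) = 0.94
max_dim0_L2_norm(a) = 0.46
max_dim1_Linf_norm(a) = 0.34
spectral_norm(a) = 0.54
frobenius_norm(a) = 0.63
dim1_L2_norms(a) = [0.35, 0.41, 0.33]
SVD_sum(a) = [[-0.02, 0.27, 0.18],[-0.02, 0.27, 0.18],[0.02, -0.24, -0.16]] + [[-0.08, 0.04, -0.08],  [0.16, -0.09, 0.16],  [0.09, -0.05, 0.09]] + [[0.05,0.03,-0.04], [-0.01,-0.00,0.0], [0.05,0.03,-0.04]]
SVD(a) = [[-0.59, -0.39, -0.70], [-0.61, 0.79, 0.07], [0.53, 0.47, -0.71]] @ diag([0.5382337626972882, 0.3050838035079706, 0.10162819259353875]) @ [[0.08, -0.83, -0.55], [0.66, -0.37, 0.65], [-0.74, -0.41, 0.52]]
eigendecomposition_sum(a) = [[0.15-0.00j, (0.14+0j), (0.16+0j)], [(0.14-0j), 0.13+0.00j, (0.15+0j)], [(-0.03+0j), -0.03+0.00j, (-0.03+0j)]] + [[-0.10+0.01j, 0.10-0.03j, (-0.05-0.12j)], [-0.01-0.08j, (0.03+0.08j), (0.1-0.04j)], [0.10+0.06j, (-0.12-0.04j), -0.03+0.14j]] + [[-0.10-0.01j, (0.1+0.03j), -0.05+0.12j], [(-0.01+0.08j), 0.03-0.08j, (0.1+0.04j)], [0.10-0.06j, (-0.12+0.04j), -0.03-0.14j]]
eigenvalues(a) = [(0.25+0j), (-0.11+0.23j), (-0.11-0.23j)]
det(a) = 0.02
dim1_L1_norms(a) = [0.45, 0.65, 0.53]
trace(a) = 0.03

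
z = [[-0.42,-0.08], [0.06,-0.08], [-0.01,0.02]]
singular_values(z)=[0.43, 0.09]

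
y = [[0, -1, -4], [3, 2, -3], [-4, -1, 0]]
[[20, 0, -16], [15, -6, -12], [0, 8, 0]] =y@[[0, -2, 0], [0, 0, 0], [-5, 0, 4]]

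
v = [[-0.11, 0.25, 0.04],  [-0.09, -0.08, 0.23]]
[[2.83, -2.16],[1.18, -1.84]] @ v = [[-0.12, 0.88, -0.38], [0.04, 0.44, -0.38]]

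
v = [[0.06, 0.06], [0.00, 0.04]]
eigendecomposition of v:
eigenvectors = [[1.00, -0.95], [0.0, 0.32]]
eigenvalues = [0.06, 0.04]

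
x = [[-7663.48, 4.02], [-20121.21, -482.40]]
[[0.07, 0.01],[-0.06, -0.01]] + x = [[-7663.41, 4.03], [-20121.27, -482.41]]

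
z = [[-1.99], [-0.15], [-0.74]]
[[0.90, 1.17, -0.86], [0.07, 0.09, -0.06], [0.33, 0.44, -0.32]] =z@ [[-0.45, -0.59, 0.43]]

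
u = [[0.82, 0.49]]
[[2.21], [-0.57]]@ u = [[1.81,1.08], [-0.47,-0.28]]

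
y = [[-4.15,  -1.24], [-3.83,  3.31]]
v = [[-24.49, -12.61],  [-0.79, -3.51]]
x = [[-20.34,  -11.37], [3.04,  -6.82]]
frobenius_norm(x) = 24.47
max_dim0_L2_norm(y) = 5.65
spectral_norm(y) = 5.87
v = x + y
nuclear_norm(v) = 30.39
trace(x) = -27.16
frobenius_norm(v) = 27.78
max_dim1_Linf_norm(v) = 24.49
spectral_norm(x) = 23.31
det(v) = 76.00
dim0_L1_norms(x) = [23.38, 18.19]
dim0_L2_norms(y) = [5.65, 3.53]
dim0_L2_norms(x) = [20.57, 13.26]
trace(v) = -28.00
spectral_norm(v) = 27.64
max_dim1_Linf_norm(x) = 20.34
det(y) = -18.49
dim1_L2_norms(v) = [27.55, 3.6]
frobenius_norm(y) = 6.66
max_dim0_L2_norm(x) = 20.57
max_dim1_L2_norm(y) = 5.06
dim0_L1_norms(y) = [7.98, 4.55]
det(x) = 173.28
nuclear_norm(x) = 30.75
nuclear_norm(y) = 9.02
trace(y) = -0.84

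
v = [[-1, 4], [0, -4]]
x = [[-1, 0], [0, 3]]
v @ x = [[1, 12], [0, -12]]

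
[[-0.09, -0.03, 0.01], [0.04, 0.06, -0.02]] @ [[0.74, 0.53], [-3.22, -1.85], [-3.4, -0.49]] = [[-0.0, 0.00], [-0.10, -0.08]]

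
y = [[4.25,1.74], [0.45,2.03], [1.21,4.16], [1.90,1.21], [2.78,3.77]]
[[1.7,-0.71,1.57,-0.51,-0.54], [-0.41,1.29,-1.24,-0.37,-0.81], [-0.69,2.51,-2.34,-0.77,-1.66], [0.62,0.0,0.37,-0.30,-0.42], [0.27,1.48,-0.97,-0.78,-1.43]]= y@[[0.53,  -0.47,  0.68,  -0.05,  0.04], [-0.32,  0.74,  -0.76,  -0.17,  -0.41]]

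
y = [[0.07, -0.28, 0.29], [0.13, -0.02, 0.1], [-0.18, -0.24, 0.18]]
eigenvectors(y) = [[0.70+0.00j, 0.70-0.00j, -0.30+0.00j], [0.26-0.28j, (0.26+0.28j), 0.66+0.00j], [0.33+0.50j, 0.33-0.50j, 0.69+0.00j]]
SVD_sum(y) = [[-0.03,-0.29,0.27], [-0.01,-0.05,0.05], [-0.02,-0.22,0.21]] + [[0.1, 0.01, 0.02], [0.14, 0.02, 0.04], [-0.16, -0.02, -0.04]] + [[0.0, -0.01, -0.01], [-0.01, 0.01, 0.01], [-0.00, 0.01, 0.01]]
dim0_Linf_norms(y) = [0.18, 0.28, 0.29]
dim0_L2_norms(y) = [0.23, 0.37, 0.36]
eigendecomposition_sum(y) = [[(0.03+0.14j), -0.14+0.09j, (0.15-0.02j)], [(0.07+0.04j), -0.02+0.09j, 0.05-0.07j], [(-0.09+0.09j), -0.13-0.06j, (0.09+0.1j)]] + [[(0.03-0.14j), (-0.14-0.09j), (0.15+0.02j)], [(0.07-0.04j), (-0.02-0.09j), (0.05+0.07j)], [-0.09-0.09j, -0.13+0.06j, 0.09-0.10j]] + [[-0j, -0.01+0.00j, -0.00+0.00j], [-0.01+0.00j, (0.01-0j), (0.01-0j)], [(-0.01+0j), 0.01-0.00j, 0.01-0.00j]]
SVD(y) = [[0.78, 0.41, -0.47], [0.15, 0.61, 0.78], [0.61, -0.68, 0.42]] @ diag([0.5089008311915149, 0.23988471272470357, 0.023984757942740312]) @ [[-0.07,-0.72,0.69], [0.96,0.14,0.25], [-0.28,0.68,0.68]]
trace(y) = 0.23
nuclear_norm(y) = 0.77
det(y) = 0.00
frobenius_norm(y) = 0.56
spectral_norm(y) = 0.51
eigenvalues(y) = [(0.1+0.32j), (0.1-0.32j), (0.03+0j)]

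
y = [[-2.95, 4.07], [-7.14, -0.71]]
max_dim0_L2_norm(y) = 7.73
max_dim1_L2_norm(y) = 7.18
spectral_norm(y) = 7.80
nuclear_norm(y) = 11.79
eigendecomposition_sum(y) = [[-1.48+2.44j, (2.04+0.71j)],  [-3.57-1.24j, -0.35+2.83j]] + [[(-1.48-2.44j), (2.04-0.71j)], [-3.57+1.24j, -0.35-2.83j]]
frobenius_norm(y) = 8.76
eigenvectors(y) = [[-0.13+0.59j, -0.13-0.59j], [(-0.8+0j), -0.80-0.00j]]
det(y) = 31.15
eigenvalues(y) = [(-1.83+5.27j), (-1.83-5.27j)]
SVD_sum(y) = [[-3.51, 0.56],[-6.85, 1.09]] + [[0.56,  3.51], [-0.29,  -1.80]]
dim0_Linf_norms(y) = [7.14, 4.07]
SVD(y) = [[-0.46,  -0.89], [-0.89,  0.46]] @ diag([7.79634331392128, 3.9960143807893074]) @ [[0.99, -0.16], [-0.16, -0.99]]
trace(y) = -3.66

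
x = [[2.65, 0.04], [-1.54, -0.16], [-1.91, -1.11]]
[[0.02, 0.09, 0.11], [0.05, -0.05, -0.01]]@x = [[-0.30,-0.14], [0.23,0.02]]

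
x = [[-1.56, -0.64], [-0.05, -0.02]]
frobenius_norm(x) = 1.69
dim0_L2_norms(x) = [1.56, 0.64]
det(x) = -0.00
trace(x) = -1.58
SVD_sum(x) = [[-1.56, -0.64], [-0.05, -0.02]] + [[0.00, -0.00], [-0.0, 0.00]]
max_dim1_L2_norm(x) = 1.69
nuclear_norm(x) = 1.69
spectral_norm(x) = 1.69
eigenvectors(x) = [[-1.0, 0.38], [-0.03, -0.93]]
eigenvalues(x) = [-1.58, 0.0]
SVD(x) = [[-1.0, -0.03], [-0.03, 1.00]] @ diag([1.6870387592260183, 0.00047420368715596475]) @ [[0.93, 0.38],  [-0.38, 0.93]]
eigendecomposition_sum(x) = [[-1.56,-0.64], [-0.05,-0.02]] + [[0.0, -0.00],[-0.0, 0.00]]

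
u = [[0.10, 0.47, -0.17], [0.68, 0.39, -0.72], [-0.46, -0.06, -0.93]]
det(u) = 0.39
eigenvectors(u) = [[-0.51, -0.51, -0.1], [-0.85, 0.76, 0.52], [0.15, 0.40, 0.85]]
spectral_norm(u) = 1.24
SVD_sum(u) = [[0.07, 0.10, -0.3], [0.2, 0.29, -0.86], [0.16, 0.23, -0.69]] + [[0.19, 0.09, 0.07], [0.42, 0.21, 0.17], [-0.61, -0.3, -0.24]] + [[-0.16, 0.28, 0.06], [0.06, -0.11, -0.02], [-0.01, 0.01, 0.0]]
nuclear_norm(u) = 2.49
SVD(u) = [[-0.26, -0.25, -0.93], [-0.75, -0.55, 0.36], [-0.61, 0.80, -0.04]] @ diag([1.2372526766427503, 0.9065836757318428, 0.34657156986240245]) @ [[-0.21, -0.31, 0.93], [-0.85, -0.42, -0.33], [0.49, -0.85, -0.17]]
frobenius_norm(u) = 1.57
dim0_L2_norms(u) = [0.83, 0.61, 1.19]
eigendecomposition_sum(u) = [[0.35, 0.32, -0.16], [0.58, 0.53, -0.26], [-0.11, -0.1, 0.05]] + [[-0.32, 0.17, -0.14], [0.47, -0.25, 0.21], [0.25, -0.13, 0.11]] + [[0.07, -0.02, 0.13], [-0.37, 0.1, -0.67], [-0.61, 0.17, -1.09]]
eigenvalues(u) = [0.93, -0.46, -0.91]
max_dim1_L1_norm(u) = 1.79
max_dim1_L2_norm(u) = 1.06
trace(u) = -0.44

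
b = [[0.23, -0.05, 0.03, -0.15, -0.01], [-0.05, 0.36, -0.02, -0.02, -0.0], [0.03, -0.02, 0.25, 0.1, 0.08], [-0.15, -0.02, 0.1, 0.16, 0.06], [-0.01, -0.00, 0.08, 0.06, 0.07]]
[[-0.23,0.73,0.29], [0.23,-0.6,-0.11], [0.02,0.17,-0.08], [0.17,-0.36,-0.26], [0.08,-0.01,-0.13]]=b @[[-0.66, 0.84, 0.74], [0.55, -1.64, -0.22], [-0.22, 1.32, 0.29], [0.24, -2.83, -0.54], [1.03, 0.84, -1.59]]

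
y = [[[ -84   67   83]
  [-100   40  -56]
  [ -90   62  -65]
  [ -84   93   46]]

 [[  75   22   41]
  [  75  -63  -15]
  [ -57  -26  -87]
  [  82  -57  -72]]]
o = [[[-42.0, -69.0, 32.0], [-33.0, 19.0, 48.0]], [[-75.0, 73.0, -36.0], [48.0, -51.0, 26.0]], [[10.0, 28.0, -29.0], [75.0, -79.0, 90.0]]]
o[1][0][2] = -36.0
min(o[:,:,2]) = -36.0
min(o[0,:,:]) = -69.0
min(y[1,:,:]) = -87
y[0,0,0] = -84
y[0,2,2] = -65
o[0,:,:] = [[-42.0, -69.0, 32.0], [-33.0, 19.0, 48.0]]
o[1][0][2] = -36.0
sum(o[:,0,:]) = -108.0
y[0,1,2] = -56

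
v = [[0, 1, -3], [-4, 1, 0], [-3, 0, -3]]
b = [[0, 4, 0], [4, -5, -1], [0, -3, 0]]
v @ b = [[4, 4, -1], [4, -21, -1], [0, -3, 0]]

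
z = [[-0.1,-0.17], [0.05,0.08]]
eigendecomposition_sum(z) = [[(-0.05-0.01j), (-0.08-0.04j)],[0.02+0.01j, 0.04+0.03j]] + [[-0.05+0.01j, -0.08+0.04j],[(0.02-0.01j), (0.04-0.03j)]]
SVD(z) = [[-0.90, 0.43], [0.43, 0.9]] @ diag([0.21862014843579228, 0.0022870719079529267]) @ [[0.51, 0.86], [0.86, -0.51]]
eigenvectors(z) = [[0.88+0.00j,  (0.88-0j)], [-0.47-0.10j,  (-0.47+0.1j)]]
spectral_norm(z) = 0.22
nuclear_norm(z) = 0.22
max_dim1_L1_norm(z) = 0.27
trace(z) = -0.02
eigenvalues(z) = [(-0.01+0.02j), (-0.01-0.02j)]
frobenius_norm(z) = 0.22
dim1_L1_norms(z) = [0.27, 0.13]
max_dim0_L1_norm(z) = 0.25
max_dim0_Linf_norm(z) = 0.17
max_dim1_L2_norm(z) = 0.2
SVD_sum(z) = [[-0.10, -0.17], [0.05, 0.08]] + [[0.00,-0.00], [0.0,-0.0]]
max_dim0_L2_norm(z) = 0.19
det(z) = 0.00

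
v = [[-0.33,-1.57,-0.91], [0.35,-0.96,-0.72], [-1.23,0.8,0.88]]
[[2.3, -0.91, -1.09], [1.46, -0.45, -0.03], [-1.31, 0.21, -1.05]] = v @ [[-0.31, 0.25, 1.09], [-0.6, 0.40, 0.58], [-1.38, 0.22, -0.20]]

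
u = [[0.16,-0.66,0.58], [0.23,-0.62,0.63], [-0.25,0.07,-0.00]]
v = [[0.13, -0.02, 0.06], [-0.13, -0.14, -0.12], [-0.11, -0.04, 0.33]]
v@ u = [[0.00,-0.07,0.06], [-0.02,0.16,-0.16], [-0.11,0.12,-0.09]]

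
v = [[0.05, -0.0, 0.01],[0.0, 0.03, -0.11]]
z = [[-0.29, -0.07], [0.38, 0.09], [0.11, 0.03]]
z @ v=[[-0.01, -0.00, 0.00], [0.02, 0.00, -0.01], [0.01, 0.00, -0.0]]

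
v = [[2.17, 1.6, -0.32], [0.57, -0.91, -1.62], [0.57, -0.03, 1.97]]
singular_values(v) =[2.74, 2.6, 1.04]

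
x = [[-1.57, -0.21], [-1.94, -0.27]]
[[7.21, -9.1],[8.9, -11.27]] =x @ [[-4.73, 5.54], [1.02, 1.92]]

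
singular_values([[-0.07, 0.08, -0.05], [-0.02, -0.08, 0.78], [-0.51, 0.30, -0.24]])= [0.86, 0.54, 0.03]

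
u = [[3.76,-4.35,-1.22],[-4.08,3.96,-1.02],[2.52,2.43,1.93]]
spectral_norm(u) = 8.08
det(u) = 39.25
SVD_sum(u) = [[3.93, -4.22, -0.13], [-3.85, 4.13, 0.13], [-0.07, 0.07, 0.00]] + [[-0.48, -0.44, -0.43], [-0.54, -0.49, -0.48], [2.46, 2.23, 2.20]] + [[0.31, 0.31, -0.66], [0.31, 0.31, -0.67], [0.13, 0.13, -0.27]]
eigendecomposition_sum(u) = [[(3.91+0j),(-4.18+0j),-0.08+0.00j], [(-3.89-0j),4.17-0.00j,0.08+0.00j], [(0.06+0j),(-0.07+0j),-0.00+0.00j]] + [[-0.07+0.64j, -0.08+0.64j, -0.57+0.23j], [-0.09+0.61j, -0.10+0.61j, (-0.55+0.2j)], [(1.23-0.48j), 1.25-0.47j, 0.97+0.81j]] + [[-0.07-0.64j, (-0.08-0.64j), -0.57-0.23j], [-0.09-0.61j, -0.10-0.61j, (-0.55-0.2j)], [(1.23+0.48j), (1.25+0.47j), (0.97-0.81j)]]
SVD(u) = [[-0.71, 0.19, -0.67], [0.70, 0.21, -0.68], [0.01, -0.96, -0.28]] @ diag([8.080488879995118, 4.151314239160535, 1.1702091898537774]) @ [[-0.68, 0.73, 0.02], [-0.62, -0.56, -0.55], [-0.39, -0.39, 0.83]]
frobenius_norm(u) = 9.16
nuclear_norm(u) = 13.40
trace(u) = 9.65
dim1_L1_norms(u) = [9.33, 9.06, 6.88]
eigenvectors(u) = [[(-0.71+0j), 0.19-0.36j, 0.19+0.36j], [(0.71+0j), 0.19-0.33j, 0.19+0.33j], [(-0.01+0j), (-0.83+0j), (-0.83-0j)]]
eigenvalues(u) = [(8.07+0j), (0.79+2.06j), (0.79-2.06j)]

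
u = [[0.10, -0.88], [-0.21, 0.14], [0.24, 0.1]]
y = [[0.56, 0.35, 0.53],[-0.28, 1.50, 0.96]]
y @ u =[[0.11, -0.39], [-0.11, 0.55]]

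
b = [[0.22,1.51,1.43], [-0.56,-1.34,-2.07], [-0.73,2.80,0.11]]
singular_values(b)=[3.88, 2.02, 0.0]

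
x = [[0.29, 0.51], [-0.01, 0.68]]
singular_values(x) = [0.87, 0.23]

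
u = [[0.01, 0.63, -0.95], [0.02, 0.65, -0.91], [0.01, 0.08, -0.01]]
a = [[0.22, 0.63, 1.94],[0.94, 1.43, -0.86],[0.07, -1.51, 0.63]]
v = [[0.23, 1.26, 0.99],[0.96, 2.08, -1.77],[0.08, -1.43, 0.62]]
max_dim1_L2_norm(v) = 2.89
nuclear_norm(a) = 5.16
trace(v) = 2.93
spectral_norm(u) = 1.60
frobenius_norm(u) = 1.60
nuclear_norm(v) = 5.37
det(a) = -3.45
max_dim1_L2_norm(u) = 1.14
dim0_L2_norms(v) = [0.99, 2.82, 2.12]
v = a + u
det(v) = -2.74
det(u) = -0.00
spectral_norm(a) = 2.46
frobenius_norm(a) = 3.25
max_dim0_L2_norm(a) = 2.21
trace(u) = 0.65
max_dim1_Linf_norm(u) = 0.95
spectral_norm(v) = 3.27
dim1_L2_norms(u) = [1.14, 1.12, 0.08]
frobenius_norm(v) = 3.67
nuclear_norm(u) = 1.67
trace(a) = 2.28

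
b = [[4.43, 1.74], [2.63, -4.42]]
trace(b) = 0.01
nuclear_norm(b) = 9.87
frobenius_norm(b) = 7.01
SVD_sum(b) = [[2.44,-1.5], [3.88,-2.38]] + [[1.99, 3.24], [-1.25, -2.04]]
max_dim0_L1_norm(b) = 7.06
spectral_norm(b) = 5.38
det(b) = -24.16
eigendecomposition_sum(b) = [[4.67,0.87], [1.32,0.25]] + [[-0.24, 0.87], [1.31, -4.67]]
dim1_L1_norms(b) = [6.17, 7.05]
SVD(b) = [[-0.53,-0.85], [-0.85,0.53]] @ diag([5.380091411796494, 4.49003523379423]) @ [[-0.85, 0.52], [-0.52, -0.85]]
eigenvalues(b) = [4.92, -4.91]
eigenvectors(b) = [[0.96, -0.18], [0.27, 0.98]]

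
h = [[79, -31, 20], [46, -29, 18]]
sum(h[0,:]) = 68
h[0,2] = 20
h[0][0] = 79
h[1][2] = 18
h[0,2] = 20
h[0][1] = -31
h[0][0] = 79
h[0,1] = -31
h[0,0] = 79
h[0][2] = 20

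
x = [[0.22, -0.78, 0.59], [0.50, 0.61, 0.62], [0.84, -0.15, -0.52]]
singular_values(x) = [1.01, 1.0, 1.0]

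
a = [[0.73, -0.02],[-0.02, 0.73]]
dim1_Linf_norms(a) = [0.73, 0.73]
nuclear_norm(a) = 1.46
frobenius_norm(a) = 1.03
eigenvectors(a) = [[0.71,  0.71], [-0.71,  0.71]]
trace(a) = 1.46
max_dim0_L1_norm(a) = 0.75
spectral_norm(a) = 0.75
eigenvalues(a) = [0.75, 0.71]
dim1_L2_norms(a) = [0.73, 0.73]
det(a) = 0.53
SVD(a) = [[-0.71, 0.71], [0.71, 0.71]] @ diag([0.75, 0.71]) @ [[-0.71, 0.71], [0.71, 0.71]]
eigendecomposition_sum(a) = [[0.38, -0.38], [-0.38, 0.38]] + [[0.36, 0.36], [0.36, 0.36]]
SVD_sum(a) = [[0.37, -0.37], [-0.37, 0.38]] + [[0.36,0.35], [0.35,0.35]]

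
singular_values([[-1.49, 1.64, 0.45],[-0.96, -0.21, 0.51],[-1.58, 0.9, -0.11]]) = [2.92, 0.91, 0.52]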